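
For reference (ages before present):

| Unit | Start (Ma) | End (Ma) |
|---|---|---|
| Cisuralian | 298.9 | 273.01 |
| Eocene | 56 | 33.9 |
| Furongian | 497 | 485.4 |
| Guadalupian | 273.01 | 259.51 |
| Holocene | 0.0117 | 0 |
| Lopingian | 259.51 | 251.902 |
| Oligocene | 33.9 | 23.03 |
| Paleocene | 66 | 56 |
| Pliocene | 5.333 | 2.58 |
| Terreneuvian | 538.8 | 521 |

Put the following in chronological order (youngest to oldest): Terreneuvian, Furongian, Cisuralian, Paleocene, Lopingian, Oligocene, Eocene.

Oligocene, then Eocene, then Paleocene, then Lopingian, then Cisuralian, then Furongian, then Terreneuvian

The oldest of these is Terreneuvian (starts 538.8 Ma) and the youngest is Oligocene (ends 23.03 Ma).
In between, by decreasing start age: Furongian (497), Cisuralian (298.9), Lopingian (259.51), Paleocene (66), Eocene (56).
Listing youngest first means reversing that sequence.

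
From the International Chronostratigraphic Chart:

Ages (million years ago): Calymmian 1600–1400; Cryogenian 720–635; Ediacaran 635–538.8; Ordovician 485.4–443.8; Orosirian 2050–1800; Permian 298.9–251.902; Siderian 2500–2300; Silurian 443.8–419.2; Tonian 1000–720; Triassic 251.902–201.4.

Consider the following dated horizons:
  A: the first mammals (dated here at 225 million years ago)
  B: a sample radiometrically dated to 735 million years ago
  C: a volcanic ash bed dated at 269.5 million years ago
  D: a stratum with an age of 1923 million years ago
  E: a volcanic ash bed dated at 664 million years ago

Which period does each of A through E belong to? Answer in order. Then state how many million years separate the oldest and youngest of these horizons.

A — Triassic; B — Tonian; C — Permian; D — Orosirian; E — Cryogenian; span 1698 million years

A: 225 Ma lies in 251.902–201.4 Ma, so Triassic.
B: 735 Ma lies in 1000–720 Ma, so Tonian.
C: 269.5 Ma lies in 298.9–251.902 Ma, so Permian.
D: 1923 Ma lies in 2050–1800 Ma, so Orosirian.
E: 664 Ma lies in 720–635 Ma, so Cryogenian.
Oldest = 1923 Ma, youngest = 225 Ma → span 1698 Myr.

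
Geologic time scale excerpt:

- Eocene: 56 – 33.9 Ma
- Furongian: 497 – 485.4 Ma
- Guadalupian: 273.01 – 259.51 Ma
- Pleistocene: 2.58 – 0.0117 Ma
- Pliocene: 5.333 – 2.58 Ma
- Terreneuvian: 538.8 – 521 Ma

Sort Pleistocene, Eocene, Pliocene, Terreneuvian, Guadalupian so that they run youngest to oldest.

Pleistocene, Pliocene, Eocene, Guadalupian, Terreneuvian

Read off each span (Ma): Pleistocene 2.58–0.0117; Eocene 56–33.9; Pliocene 5.333–2.58; Terreneuvian 538.8–521; Guadalupian 273.01–259.51.
Larger Ma is older, so oldest→youngest is Terreneuvian, Guadalupian, Eocene, Pliocene, Pleistocene; reverse it for youngest→oldest.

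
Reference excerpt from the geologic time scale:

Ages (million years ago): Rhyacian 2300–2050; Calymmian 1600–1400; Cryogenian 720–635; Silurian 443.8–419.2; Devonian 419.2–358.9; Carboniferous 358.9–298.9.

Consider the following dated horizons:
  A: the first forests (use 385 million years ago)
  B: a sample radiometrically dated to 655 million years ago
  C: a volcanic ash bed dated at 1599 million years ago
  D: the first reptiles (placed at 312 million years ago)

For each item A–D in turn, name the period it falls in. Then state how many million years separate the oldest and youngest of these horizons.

Match each age against the start–end ranges in the excerpt: A = 385 Ma → Devonian (419.2–358.9); B = 655 Ma → Cryogenian (720–635); C = 1599 Ma → Calymmian (1600–1400); D = 312 Ma → Carboniferous (358.9–298.9).
The largest age is 1599 Ma and the smallest is 312 Ma; their difference is 1287 Myr.

A — Devonian; B — Cryogenian; C — Calymmian; D — Carboniferous; span 1287 million years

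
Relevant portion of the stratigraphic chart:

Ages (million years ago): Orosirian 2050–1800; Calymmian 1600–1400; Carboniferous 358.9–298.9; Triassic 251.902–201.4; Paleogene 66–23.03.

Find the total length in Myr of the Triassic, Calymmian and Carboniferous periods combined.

310.502 million years

Duration is start − end for each: (251.902 − 201.4) + (1600 − 1400) + (358.9 − 298.9).
That is 50.502 + 200 + 60, which totals 310.502 million years.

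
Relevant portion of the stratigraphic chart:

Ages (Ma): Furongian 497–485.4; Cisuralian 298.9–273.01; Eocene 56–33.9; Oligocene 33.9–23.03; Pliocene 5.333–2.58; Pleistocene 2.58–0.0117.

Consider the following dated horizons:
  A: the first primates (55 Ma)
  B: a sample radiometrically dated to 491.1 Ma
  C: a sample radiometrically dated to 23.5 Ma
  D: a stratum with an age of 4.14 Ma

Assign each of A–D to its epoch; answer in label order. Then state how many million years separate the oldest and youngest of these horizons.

A — Eocene; B — Furongian; C — Oligocene; D — Pliocene; span 486.96 million years

Match each age against the start–end ranges in the excerpt: A = 55 Ma → Eocene (56–33.9); B = 491.1 Ma → Furongian (497–485.4); C = 23.5 Ma → Oligocene (33.9–23.03); D = 4.14 Ma → Pliocene (5.333–2.58).
The largest age is 491.1 Ma and the smallest is 4.14 Ma; their difference is 486.96 Myr.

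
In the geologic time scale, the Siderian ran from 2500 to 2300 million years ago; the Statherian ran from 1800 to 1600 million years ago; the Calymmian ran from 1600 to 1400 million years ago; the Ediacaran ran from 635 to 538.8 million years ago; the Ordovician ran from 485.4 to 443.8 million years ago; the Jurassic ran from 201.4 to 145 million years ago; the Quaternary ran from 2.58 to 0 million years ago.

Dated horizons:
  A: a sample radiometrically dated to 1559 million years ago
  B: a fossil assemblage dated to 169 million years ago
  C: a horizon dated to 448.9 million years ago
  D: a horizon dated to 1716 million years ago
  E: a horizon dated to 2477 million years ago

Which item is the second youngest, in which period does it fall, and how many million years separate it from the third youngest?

C, in the Ordovician; 1110.1 million years to A

Sorted youngest-first by Ma: B (169), C (448.9), A (1559), D (1716), E (2477).
The second youngest is C at 448.9 Ma, which lies in 485.4–443.8 Ma: the Ordovician.
The third youngest is A at 1559 Ma; separation = |448.9 − 1559| = 1110.1 Myr.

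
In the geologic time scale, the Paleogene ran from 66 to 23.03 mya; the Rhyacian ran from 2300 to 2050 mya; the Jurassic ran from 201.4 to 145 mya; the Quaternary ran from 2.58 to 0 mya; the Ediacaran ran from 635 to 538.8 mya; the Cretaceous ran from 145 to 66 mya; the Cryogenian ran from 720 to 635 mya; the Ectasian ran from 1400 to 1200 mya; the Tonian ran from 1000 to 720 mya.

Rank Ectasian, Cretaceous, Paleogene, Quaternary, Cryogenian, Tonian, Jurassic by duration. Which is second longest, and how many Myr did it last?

Start − end for each: Ectasian 1400 − 1200 = 200; Cretaceous 145 − 66 = 79; Paleogene 66 − 23.03 = 42.97; Quaternary 2.58 − 0 = 2.58; Cryogenian 720 − 635 = 85; Tonian 1000 − 720 = 280; Jurassic 201.4 − 145 = 56.4.
Ranking these from longest: Tonian > Ectasian > Cryogenian > Cretaceous > Jurassic > Paleogene > Quaternary.
Position 2 in that ranking is Ectasian, which lasted 200 Myr.

Ectasian, 200 million years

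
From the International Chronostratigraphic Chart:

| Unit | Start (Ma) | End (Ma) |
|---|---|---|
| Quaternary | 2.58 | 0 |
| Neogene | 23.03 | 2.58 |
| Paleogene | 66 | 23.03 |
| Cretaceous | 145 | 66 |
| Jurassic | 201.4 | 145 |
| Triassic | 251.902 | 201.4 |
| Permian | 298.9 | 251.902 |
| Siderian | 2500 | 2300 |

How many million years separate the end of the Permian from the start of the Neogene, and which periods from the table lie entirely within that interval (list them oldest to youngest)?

End of Permian = 251.902 Ma; start of Neogene = 23.03 Ma.
Gap = 251.902 − 23.03 = 228.872 Myr.
Periods wholly inside 251.902–23.03 Ma: Triassic (251.902–201.4), Jurassic (201.4–145), Cretaceous (145–66), Paleogene (66–23.03).

228.872 million years; Triassic, Jurassic, Cretaceous, Paleogene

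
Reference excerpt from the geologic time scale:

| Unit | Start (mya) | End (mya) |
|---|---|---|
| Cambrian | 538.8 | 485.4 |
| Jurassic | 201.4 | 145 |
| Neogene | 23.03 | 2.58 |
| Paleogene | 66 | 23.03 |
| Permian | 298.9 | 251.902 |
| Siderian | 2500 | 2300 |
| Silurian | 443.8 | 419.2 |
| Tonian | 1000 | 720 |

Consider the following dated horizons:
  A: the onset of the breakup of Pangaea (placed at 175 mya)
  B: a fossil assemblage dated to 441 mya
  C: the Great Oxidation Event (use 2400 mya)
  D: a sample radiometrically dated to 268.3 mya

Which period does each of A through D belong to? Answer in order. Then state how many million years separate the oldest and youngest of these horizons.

Match each age against the start–end ranges in the excerpt: A = 175 Ma → Jurassic (201.4–145); B = 441 Ma → Silurian (443.8–419.2); C = 2400 Ma → Siderian (2500–2300); D = 268.3 Ma → Permian (298.9–251.902).
The largest age is 2400 Ma and the smallest is 175 Ma; their difference is 2225 Myr.

A — Jurassic; B — Silurian; C — Siderian; D — Permian; span 2225 million years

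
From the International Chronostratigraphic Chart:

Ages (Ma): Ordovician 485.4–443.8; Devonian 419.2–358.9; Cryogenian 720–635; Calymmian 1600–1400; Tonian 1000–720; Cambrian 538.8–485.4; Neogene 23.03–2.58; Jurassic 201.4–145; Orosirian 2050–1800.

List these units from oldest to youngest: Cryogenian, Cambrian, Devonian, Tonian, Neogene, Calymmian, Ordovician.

Read off each span (Ma): Cryogenian 720–635; Cambrian 538.8–485.4; Devonian 419.2–358.9; Tonian 1000–720; Neogene 23.03–2.58; Calymmian 1600–1400; Ordovician 485.4–443.8.
Larger Ma is older, so oldest→youngest is Calymmian, Tonian, Cryogenian, Cambrian, Ordovician, Devonian, Neogene.

Calymmian → Tonian → Cryogenian → Cambrian → Ordovician → Devonian → Neogene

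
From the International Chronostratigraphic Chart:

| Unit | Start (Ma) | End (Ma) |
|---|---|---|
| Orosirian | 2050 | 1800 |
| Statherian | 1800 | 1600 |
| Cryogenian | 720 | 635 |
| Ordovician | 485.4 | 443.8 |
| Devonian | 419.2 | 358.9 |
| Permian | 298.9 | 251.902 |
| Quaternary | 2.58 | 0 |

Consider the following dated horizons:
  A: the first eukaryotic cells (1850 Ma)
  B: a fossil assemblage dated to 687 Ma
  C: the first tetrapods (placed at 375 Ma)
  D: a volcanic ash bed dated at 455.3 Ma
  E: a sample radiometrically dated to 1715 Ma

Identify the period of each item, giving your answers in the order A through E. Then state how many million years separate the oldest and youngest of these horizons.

A: 1850 Ma lies in 2050–1800 Ma, so Orosirian.
B: 687 Ma lies in 720–635 Ma, so Cryogenian.
C: 375 Ma lies in 419.2–358.9 Ma, so Devonian.
D: 455.3 Ma lies in 485.4–443.8 Ma, so Ordovician.
E: 1715 Ma lies in 1800–1600 Ma, so Statherian.
Oldest = 1850 Ma, youngest = 375 Ma → span 1475 Myr.

A — Orosirian; B — Cryogenian; C — Devonian; D — Ordovician; E — Statherian; span 1475 million years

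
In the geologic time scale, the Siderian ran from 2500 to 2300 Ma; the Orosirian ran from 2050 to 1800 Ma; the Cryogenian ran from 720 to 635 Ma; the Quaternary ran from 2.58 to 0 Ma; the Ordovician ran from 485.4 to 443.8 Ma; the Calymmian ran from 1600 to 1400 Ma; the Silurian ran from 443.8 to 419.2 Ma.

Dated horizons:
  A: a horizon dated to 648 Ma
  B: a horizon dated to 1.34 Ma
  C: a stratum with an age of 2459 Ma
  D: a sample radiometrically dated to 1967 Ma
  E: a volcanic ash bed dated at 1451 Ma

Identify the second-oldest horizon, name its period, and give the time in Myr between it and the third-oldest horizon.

Sorted oldest-first by Ma: C (2459), D (1967), E (1451), A (648), B (1.34).
The second oldest is D at 1967 Ma, which lies in 2050–1800 Ma: the Orosirian.
The third oldest is E at 1451 Ma; separation = |1967 − 1451| = 516 Myr.

D, in the Orosirian; 516 million years to E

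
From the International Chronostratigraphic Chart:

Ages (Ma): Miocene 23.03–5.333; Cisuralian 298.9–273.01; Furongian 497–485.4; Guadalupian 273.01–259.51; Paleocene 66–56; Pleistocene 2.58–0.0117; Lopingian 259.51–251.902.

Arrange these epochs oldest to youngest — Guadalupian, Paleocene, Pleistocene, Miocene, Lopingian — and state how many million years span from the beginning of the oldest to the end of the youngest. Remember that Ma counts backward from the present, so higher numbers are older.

Guadalupian → Lopingian → Paleocene → Miocene → Pleistocene; total span 272.9983 Myr

Start ages (Ma): Guadalupian 273.01, Lopingian 259.51, Paleocene 66, Miocene 23.03, Pleistocene 2.58.
Ordered oldest to youngest: Guadalupian, Lopingian, Paleocene, Miocene, Pleistocene.
Span = 273.01 − 0.0117 = 272.9983 Myr.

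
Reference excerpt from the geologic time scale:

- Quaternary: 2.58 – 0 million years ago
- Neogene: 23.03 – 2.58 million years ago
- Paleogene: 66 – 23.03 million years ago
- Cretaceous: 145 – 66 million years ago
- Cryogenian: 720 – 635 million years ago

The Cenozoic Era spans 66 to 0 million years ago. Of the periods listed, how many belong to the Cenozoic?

Periods inside 66–0 Ma: Paleogene, Neogene, Quaternary — 3 in total.

3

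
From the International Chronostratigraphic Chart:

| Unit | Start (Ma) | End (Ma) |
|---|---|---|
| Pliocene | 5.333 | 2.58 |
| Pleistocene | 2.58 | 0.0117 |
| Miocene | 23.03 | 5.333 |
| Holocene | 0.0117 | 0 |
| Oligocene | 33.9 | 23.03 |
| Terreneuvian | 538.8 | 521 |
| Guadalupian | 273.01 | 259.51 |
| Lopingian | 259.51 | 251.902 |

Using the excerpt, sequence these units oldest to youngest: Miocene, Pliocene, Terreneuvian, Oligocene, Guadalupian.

Terreneuvian, then Guadalupian, then Oligocene, then Miocene, then Pliocene

The oldest of these is Terreneuvian (starts 538.8 Ma) and the youngest is Pliocene (ends 2.58 Ma).
In between, by decreasing start age: Guadalupian (273.01), Oligocene (33.9), Miocene (23.03).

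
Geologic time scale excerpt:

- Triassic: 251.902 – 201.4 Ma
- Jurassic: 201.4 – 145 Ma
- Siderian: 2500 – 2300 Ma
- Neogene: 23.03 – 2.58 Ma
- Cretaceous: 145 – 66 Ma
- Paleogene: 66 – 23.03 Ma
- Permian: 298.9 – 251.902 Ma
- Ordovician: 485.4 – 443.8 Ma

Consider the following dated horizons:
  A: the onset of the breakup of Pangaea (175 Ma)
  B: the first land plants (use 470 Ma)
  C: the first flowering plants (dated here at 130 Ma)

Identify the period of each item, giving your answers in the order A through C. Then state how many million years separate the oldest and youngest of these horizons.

A — Jurassic; B — Ordovician; C — Cretaceous; span 340 million years

Match each age against the start–end ranges in the excerpt: A = 175 Ma → Jurassic (201.4–145); B = 470 Ma → Ordovician (485.4–443.8); C = 130 Ma → Cretaceous (145–66).
The largest age is 470 Ma and the smallest is 130 Ma; their difference is 340 Myr.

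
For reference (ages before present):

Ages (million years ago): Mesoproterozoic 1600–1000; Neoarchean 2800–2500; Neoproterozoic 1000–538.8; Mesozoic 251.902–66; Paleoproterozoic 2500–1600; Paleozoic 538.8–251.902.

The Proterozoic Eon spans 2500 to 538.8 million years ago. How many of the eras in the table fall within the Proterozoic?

3

Eras inside 2500–538.8 Ma: Paleoproterozoic, Mesoproterozoic, Neoproterozoic — 3 in total.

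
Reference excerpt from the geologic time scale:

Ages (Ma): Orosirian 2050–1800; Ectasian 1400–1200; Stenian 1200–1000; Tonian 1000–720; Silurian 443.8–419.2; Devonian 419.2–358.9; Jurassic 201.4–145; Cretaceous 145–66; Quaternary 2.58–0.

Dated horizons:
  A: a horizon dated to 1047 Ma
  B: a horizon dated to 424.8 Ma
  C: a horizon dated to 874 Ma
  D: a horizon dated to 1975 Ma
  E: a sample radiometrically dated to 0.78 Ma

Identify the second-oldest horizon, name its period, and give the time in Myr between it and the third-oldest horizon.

A, in the Stenian; 173 million years to C

Sorted oldest-first by Ma: D (1975), A (1047), C (874), B (424.8), E (0.78).
The second oldest is A at 1047 Ma, which lies in 1200–1000 Ma: the Stenian.
The third oldest is C at 874 Ma; separation = |1047 − 874| = 173 Myr.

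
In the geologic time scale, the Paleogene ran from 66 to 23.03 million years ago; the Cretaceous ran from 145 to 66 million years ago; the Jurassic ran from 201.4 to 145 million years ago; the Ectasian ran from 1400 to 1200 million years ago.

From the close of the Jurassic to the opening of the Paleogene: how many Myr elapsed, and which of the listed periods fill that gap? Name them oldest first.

The Jurassic closes at 145 Ma and the Paleogene opens at 66 Ma, so the interval is 145 − 66 = 79 Myr.
A period fits inside if it starts at or after 145 Ma and ends at or before 66 Ma; oldest first that gives Cretaceous.

79 million years; Cretaceous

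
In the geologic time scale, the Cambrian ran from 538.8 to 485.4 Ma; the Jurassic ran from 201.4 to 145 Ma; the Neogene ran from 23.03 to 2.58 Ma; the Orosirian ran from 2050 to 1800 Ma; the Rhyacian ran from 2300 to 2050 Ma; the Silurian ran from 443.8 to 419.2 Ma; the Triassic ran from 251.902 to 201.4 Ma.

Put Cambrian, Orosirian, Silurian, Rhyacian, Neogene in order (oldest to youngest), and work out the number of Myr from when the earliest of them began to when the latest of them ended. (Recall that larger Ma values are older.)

Rhyacian → Orosirian → Cambrian → Silurian → Neogene; total span 2297.42 Myr

Start ages (Ma): Rhyacian 2300, Orosirian 2050, Cambrian 538.8, Silurian 443.8, Neogene 23.03.
Ordered oldest to youngest: Rhyacian, Orosirian, Cambrian, Silurian, Neogene.
Span = 2300 − 2.58 = 2297.42 Myr.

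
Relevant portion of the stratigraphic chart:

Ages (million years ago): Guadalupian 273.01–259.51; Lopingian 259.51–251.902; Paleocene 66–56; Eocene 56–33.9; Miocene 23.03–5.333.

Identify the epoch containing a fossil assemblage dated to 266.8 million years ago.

Guadalupian

266.8 Ma lies between 273.01 and 259.51 Ma, so it falls in the Guadalupian.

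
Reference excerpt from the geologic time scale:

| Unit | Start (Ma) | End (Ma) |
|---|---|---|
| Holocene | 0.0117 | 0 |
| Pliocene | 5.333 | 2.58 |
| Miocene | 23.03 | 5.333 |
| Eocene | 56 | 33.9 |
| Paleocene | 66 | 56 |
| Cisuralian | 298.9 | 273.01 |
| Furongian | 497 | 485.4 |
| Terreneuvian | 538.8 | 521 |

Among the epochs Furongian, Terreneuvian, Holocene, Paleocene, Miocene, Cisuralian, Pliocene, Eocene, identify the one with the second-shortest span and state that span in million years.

Durations: Furongian 11.6; Terreneuvian 17.8; Holocene 0.0117; Paleocene 10; Miocene 17.697; Cisuralian 25.89; Pliocene 2.753; Eocene 22.1 Myr.
Sorted shortest-first: Holocene (0.0117), Pliocene (2.753), Paleocene (10), Furongian (11.6), Miocene (17.697), Terreneuvian (17.8), Eocene (22.1), Cisuralian (25.89).
The second shortest is Pliocene at 2.753 Myr.

Pliocene, 2.753 million years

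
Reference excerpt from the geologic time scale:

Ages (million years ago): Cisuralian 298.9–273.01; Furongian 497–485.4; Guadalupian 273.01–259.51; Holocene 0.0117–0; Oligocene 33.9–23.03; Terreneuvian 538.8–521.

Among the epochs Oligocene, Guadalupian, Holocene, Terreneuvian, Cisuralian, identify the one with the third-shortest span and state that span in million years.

Start − end for each: Oligocene 33.9 − 23.03 = 10.87; Guadalupian 273.01 − 259.51 = 13.5; Holocene 0.0117 − 0 = 0.0117; Terreneuvian 538.8 − 521 = 17.8; Cisuralian 298.9 − 273.01 = 25.89.
Ranking these from shortest: Holocene < Oligocene < Guadalupian < Terreneuvian < Cisuralian.
Position 3 in that ranking is Guadalupian, which lasted 13.5 Myr.

Guadalupian, 13.5 million years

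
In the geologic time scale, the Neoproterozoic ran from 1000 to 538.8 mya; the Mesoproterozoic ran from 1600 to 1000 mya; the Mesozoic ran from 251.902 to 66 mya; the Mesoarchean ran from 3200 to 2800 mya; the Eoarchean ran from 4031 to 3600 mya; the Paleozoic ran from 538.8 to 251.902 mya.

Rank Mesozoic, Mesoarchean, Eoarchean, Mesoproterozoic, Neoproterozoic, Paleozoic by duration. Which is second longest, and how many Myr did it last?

Neoproterozoic, 461.2 million years

Durations: Mesozoic 185.902; Mesoarchean 400; Eoarchean 431; Mesoproterozoic 600; Neoproterozoic 461.2; Paleozoic 286.898 Myr.
Sorted longest-first: Mesoproterozoic (600), Neoproterozoic (461.2), Eoarchean (431), Mesoarchean (400), Paleozoic (286.898), Mesozoic (185.902).
The second longest is Neoproterozoic at 461.2 Myr.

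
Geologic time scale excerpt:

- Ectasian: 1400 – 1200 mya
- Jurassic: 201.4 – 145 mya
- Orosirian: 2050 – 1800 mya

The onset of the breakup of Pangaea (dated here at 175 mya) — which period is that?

175 Ma lies between 201.4 and 145 Ma, so it falls in the Jurassic.

Jurassic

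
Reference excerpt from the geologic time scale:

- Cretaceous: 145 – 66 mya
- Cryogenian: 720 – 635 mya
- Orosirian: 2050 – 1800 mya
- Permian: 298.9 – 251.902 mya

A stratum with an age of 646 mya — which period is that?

646 Ma lies between 720 and 635 Ma, so it falls in the Cryogenian.

Cryogenian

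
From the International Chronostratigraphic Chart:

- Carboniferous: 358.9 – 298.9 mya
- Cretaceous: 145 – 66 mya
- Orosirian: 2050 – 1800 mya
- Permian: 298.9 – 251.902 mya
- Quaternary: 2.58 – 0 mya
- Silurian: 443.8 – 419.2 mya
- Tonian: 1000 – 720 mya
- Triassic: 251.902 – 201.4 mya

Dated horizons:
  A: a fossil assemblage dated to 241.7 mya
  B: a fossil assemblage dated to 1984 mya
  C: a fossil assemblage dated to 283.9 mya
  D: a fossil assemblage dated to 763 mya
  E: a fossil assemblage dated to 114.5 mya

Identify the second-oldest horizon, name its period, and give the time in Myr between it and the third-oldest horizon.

D, in the Tonian; 479.1 million years to C

Larger Ma means older, so oldest first: B 1984 > D 763 > C 283.9 > A 241.7 > E 114.5.
Counting 2 along gives D (763 Ma); the excerpt puts that inside the Tonian, 1000–720 Ma.
Next in line is C (283.9 Ma), and 763 − 283.9 = 479.1 Myr.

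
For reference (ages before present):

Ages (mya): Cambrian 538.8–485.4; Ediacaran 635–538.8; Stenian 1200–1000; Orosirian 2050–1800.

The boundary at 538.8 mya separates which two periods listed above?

The Ediacaran ends at 538.8 mya and the Cambrian begins at 538.8 mya, so they share that boundary.

Ediacaran and Cambrian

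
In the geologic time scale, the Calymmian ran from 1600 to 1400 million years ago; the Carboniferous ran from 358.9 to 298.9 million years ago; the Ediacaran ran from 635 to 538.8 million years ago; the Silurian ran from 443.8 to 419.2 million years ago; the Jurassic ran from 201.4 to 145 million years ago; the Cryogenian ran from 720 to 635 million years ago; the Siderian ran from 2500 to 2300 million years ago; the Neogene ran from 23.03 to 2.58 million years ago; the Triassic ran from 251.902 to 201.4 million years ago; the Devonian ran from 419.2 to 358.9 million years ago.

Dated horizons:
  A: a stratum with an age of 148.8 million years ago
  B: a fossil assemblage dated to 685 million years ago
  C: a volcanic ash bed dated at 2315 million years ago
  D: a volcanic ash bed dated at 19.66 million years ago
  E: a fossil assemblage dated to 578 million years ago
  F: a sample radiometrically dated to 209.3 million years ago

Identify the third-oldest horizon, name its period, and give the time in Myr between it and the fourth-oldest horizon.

E, in the Ediacaran; 368.7 million years to F

Sorted oldest-first by Ma: C (2315), B (685), E (578), F (209.3), A (148.8), D (19.66).
The third oldest is E at 578 Ma, which lies in 635–538.8 Ma: the Ediacaran.
The fourth oldest is F at 209.3 Ma; separation = |578 − 209.3| = 368.7 Myr.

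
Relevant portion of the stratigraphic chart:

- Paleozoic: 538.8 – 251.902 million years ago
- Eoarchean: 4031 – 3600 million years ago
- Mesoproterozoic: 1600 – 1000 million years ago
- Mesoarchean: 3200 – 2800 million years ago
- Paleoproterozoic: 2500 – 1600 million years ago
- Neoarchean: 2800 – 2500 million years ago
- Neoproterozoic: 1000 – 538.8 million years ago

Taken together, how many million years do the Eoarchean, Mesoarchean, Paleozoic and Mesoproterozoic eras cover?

1717.898 million years

Each duration: Eoarchean = 431; Mesoarchean = 400; Paleozoic = 286.898; Mesoproterozoic = 600.
Sum: 431 + 400 + 286.898 + 600 = 1717.898 Myr.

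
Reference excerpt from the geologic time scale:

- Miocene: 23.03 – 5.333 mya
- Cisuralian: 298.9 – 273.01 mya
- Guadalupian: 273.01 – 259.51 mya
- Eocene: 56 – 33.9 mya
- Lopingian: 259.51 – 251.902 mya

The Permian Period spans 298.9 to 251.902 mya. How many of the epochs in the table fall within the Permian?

Epochs inside 298.9–251.902 Ma: Cisuralian, Guadalupian, Lopingian — 3 in total.

3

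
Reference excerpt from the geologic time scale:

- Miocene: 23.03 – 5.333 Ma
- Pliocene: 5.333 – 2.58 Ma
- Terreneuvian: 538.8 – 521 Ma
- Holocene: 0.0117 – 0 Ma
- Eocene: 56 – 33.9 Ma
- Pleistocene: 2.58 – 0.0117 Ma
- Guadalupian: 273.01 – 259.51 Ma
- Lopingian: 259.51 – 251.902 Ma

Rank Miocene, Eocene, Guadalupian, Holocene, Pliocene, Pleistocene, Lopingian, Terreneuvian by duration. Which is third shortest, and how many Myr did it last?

Durations: Miocene 17.697; Eocene 22.1; Guadalupian 13.5; Holocene 0.0117; Pliocene 2.753; Pleistocene 2.5683; Lopingian 7.608; Terreneuvian 17.8 Myr.
Sorted shortest-first: Holocene (0.0117), Pleistocene (2.5683), Pliocene (2.753), Lopingian (7.608), Guadalupian (13.5), Miocene (17.697), Terreneuvian (17.8), Eocene (22.1).
The third shortest is Pliocene at 2.753 Myr.

Pliocene, 2.753 million years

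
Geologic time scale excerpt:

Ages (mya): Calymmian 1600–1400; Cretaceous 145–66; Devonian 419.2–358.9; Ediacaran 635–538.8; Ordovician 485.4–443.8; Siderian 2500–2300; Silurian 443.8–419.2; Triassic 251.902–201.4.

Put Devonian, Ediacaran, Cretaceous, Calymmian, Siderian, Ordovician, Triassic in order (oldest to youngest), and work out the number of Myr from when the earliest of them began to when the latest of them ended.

Start ages (Ma): Siderian 2500, Calymmian 1600, Ediacaran 635, Ordovician 485.4, Devonian 419.2, Triassic 251.902, Cretaceous 145.
Ordered oldest to youngest: Siderian, Calymmian, Ediacaran, Ordovician, Devonian, Triassic, Cretaceous.
Span = 2500 − 66 = 2434 Myr.

Siderian → Calymmian → Ediacaran → Ordovician → Devonian → Triassic → Cretaceous; total span 2434 Myr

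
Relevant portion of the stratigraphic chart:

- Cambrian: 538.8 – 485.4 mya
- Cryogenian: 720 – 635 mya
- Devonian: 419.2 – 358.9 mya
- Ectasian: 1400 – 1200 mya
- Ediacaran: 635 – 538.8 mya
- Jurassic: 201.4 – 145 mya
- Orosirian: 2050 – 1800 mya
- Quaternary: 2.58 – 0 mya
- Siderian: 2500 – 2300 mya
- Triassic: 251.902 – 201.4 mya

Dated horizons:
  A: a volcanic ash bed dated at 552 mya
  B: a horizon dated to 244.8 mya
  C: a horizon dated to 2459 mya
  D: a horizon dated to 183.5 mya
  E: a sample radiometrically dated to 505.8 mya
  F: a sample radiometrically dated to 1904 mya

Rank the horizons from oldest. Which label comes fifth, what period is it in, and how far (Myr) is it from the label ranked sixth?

Sorted oldest-first by Ma: C (2459), F (1904), A (552), E (505.8), B (244.8), D (183.5).
The fifth oldest is B at 244.8 Ma, which lies in 251.902–201.4 Ma: the Triassic.
The sixth oldest is D at 183.5 Ma; separation = |244.8 − 183.5| = 61.3 Myr.

B, in the Triassic; 61.3 million years to D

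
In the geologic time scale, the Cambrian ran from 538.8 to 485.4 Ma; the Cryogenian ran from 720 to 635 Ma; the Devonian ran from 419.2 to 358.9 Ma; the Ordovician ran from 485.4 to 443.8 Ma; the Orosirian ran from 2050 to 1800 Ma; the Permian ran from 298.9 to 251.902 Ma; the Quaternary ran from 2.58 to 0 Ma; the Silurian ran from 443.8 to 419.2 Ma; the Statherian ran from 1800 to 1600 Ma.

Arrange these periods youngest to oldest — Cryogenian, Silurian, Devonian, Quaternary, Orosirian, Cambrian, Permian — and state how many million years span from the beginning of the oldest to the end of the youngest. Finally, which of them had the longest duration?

Quaternary → Permian → Devonian → Silurian → Cambrian → Cryogenian → Orosirian; total span 2050 Myr; longest is Orosirian

From the excerpt: Cryogenian 720–635; Silurian 443.8–419.2; Devonian 419.2–358.9; Quaternary 2.58–0; Orosirian 2050–1800; Cambrian 538.8–485.4; Permian 298.9–251.902 (Ma).
Larger Ma is earlier, so the oldest is Orosirian and the youngest is Quaternary; youngest to oldest: Quaternary, Permian, Devonian, Silurian, Cambrian, Cryogenian, Orosirian.
Oldest start 2050 minus youngest end 0 gives 2050 Myr overall.
Individual lengths (start − end): Cryogenian 85; Permian 46.998; Quaternary 2.58; Silurian 24.6; Cambrian 53.4; Devonian 60.3; Orosirian 250. The largest is Orosirian at 250 Myr.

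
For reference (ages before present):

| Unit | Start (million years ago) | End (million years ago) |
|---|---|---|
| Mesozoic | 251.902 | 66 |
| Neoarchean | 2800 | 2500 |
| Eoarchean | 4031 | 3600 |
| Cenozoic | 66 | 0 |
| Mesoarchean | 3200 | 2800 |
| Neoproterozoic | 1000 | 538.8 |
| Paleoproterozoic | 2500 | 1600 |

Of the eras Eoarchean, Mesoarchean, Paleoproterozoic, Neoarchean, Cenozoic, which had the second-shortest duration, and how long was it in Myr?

Durations: Eoarchean 431; Mesoarchean 400; Paleoproterozoic 900; Neoarchean 300; Cenozoic 66 Myr.
Sorted shortest-first: Cenozoic (66), Neoarchean (300), Mesoarchean (400), Eoarchean (431), Paleoproterozoic (900).
The second shortest is Neoarchean at 300 Myr.

Neoarchean, 300 million years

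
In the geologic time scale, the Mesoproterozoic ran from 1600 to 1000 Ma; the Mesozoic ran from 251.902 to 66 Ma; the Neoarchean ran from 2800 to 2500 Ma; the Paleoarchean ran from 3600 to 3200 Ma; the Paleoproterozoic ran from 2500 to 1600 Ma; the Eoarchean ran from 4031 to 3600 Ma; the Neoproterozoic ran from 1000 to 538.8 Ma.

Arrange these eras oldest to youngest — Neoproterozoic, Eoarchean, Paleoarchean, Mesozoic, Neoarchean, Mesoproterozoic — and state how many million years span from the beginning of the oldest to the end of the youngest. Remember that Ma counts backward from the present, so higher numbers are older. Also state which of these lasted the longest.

Eoarchean → Paleoarchean → Neoarchean → Mesoproterozoic → Neoproterozoic → Mesozoic; total span 3965 Myr; longest is Mesoproterozoic

Start ages (Ma): Eoarchean 4031, Paleoarchean 3600, Neoarchean 2800, Mesoproterozoic 1600, Neoproterozoic 1000, Mesozoic 251.902.
Ordered oldest to youngest: Eoarchean, Paleoarchean, Neoarchean, Mesoproterozoic, Neoproterozoic, Mesozoic.
Span = 4031 − 66 = 3965 Myr.
Durations: Mesoproterozoic 600, Mesozoic 185.902, Paleoarchean 400, Eoarchean 431, Neoproterozoic 461.2, Neoarchean 300 → longest is Mesoproterozoic (600 Myr).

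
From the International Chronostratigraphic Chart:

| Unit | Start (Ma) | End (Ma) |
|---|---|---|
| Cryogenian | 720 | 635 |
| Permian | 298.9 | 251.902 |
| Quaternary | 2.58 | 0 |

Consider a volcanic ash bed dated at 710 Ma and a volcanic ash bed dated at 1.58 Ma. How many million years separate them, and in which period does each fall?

Elapsed time: 710 − 1.58 = 708.42 Myr.
710 Ma lies within 720–635 Ma: Cryogenian.
1.58 Ma lies within 2.58–0 Ma: Quaternary.

708.42 million years apart; the first in the Cryogenian, the second in the Quaternary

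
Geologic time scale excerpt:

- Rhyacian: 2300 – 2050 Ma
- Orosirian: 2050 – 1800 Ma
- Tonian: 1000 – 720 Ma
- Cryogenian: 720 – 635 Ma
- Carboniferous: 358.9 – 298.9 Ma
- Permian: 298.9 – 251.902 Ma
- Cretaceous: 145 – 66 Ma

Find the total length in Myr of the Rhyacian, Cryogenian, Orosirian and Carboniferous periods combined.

Each duration: Rhyacian = 250; Cryogenian = 85; Orosirian = 250; Carboniferous = 60.
Sum: 250 + 85 + 250 + 60 = 645 Myr.

645 million years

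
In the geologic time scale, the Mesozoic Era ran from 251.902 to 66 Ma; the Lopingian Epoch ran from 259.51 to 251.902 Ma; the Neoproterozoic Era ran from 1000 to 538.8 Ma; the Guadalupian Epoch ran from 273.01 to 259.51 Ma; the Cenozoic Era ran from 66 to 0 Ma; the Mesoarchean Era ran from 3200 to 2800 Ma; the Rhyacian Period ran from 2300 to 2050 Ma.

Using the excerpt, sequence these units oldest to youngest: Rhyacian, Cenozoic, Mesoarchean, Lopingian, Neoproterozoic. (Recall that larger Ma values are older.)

Mesoarchean, Rhyacian, Neoproterozoic, Lopingian, Cenozoic

Read off each span (Ma): Rhyacian 2300–2050; Cenozoic 66–0; Mesoarchean 3200–2800; Lopingian 259.51–251.902; Neoproterozoic 1000–538.8.
Larger Ma is older, so oldest→youngest is Mesoarchean, Rhyacian, Neoproterozoic, Lopingian, Cenozoic.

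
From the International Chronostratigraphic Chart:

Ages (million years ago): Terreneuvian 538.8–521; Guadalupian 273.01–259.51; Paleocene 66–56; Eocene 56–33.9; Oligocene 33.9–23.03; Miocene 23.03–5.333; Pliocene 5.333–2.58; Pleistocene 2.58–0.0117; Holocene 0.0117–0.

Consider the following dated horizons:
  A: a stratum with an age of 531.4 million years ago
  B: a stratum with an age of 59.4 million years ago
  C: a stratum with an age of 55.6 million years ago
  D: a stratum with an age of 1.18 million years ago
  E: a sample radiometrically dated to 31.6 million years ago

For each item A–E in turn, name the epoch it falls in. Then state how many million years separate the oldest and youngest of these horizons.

Match each age against the start–end ranges in the excerpt: A = 531.4 Ma → Terreneuvian (538.8–521); B = 59.4 Ma → Paleocene (66–56); C = 55.6 Ma → Eocene (56–33.9); D = 1.18 Ma → Pleistocene (2.58–0.0117); E = 31.6 Ma → Oligocene (33.9–23.03).
The largest age is 531.4 Ma and the smallest is 1.18 Ma; their difference is 530.22 Myr.

A — Terreneuvian; B — Paleocene; C — Eocene; D — Pleistocene; E — Oligocene; span 530.22 million years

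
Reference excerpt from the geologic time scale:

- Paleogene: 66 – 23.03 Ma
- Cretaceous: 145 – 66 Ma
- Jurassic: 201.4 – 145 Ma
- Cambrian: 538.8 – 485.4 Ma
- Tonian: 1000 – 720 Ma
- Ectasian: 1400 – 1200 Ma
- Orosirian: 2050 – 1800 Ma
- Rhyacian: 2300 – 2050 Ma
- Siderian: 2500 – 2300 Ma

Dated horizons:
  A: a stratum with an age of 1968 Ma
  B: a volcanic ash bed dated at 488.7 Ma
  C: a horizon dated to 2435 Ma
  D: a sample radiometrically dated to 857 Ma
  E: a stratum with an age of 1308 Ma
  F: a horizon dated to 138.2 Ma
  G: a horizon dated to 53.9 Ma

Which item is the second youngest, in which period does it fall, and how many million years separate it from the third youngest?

F, in the Cretaceous; 350.5 million years to B

Sorted youngest-first by Ma: G (53.9), F (138.2), B (488.7), D (857), E (1308), A (1968), C (2435).
The second youngest is F at 138.2 Ma, which lies in 145–66 Ma: the Cretaceous.
The third youngest is B at 488.7 Ma; separation = |138.2 − 488.7| = 350.5 Myr.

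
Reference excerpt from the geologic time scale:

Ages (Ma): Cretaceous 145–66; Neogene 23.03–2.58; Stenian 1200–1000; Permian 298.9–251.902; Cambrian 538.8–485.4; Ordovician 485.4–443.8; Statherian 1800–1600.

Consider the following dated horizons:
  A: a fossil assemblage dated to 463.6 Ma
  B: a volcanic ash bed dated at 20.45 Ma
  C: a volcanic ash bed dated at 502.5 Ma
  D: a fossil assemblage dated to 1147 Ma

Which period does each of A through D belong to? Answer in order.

Match each age against the start–end ranges in the excerpt: A = 463.6 Ma → Ordovician (485.4–443.8); B = 20.45 Ma → Neogene (23.03–2.58); C = 502.5 Ma → Cambrian (538.8–485.4); D = 1147 Ma → Stenian (1200–1000).

A — Ordovician; B — Neogene; C — Cambrian; D — Stenian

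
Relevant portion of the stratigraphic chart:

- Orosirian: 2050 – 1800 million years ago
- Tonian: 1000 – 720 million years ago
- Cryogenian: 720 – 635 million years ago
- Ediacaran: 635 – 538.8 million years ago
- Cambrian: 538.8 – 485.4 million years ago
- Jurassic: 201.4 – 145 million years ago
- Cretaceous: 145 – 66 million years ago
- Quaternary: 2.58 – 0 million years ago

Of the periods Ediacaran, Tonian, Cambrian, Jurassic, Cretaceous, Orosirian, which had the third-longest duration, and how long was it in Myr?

Durations: Ediacaran 96.2; Tonian 280; Cambrian 53.4; Jurassic 56.4; Cretaceous 79; Orosirian 250 Myr.
Sorted longest-first: Tonian (280), Orosirian (250), Ediacaran (96.2), Cretaceous (79), Jurassic (56.4), Cambrian (53.4).
The third longest is Ediacaran at 96.2 Myr.

Ediacaran, 96.2 million years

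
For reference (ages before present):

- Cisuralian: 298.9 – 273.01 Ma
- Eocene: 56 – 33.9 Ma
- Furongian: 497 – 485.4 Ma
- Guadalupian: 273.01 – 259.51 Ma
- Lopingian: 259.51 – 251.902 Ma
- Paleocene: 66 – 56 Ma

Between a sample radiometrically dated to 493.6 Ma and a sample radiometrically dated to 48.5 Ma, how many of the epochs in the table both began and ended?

The older date is 493.6 Ma and the younger is 48.5 Ma.
Epochs with start < 493.6 and end > 48.5 Ma: Cisuralian (298.9–273.01), Guadalupian (273.01–259.51), Lopingian (259.51–251.902), Paleocene (66–56).
That is 4 complete epochs.

4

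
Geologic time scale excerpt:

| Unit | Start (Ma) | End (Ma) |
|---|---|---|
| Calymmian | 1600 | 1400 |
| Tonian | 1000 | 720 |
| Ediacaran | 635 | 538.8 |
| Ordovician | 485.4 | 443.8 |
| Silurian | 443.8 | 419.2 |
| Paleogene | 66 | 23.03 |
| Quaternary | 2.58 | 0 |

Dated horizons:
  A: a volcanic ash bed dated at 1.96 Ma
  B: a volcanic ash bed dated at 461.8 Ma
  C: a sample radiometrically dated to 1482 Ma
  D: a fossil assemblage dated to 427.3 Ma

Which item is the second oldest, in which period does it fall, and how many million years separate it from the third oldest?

Sorted oldest-first by Ma: C (1482), B (461.8), D (427.3), A (1.96).
The second oldest is B at 461.8 Ma, which lies in 485.4–443.8 Ma: the Ordovician.
The third oldest is D at 427.3 Ma; separation = |461.8 − 427.3| = 34.5 Myr.

B, in the Ordovician; 34.5 million years to D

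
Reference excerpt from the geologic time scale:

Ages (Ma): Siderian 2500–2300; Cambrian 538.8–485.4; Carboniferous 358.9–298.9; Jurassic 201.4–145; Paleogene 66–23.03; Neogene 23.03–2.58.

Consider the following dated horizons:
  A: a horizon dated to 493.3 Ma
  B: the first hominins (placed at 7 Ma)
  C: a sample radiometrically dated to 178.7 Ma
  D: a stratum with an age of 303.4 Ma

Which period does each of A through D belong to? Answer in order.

Match each age against the start–end ranges in the excerpt: A = 493.3 Ma → Cambrian (538.8–485.4); B = 7 Ma → Neogene (23.03–2.58); C = 178.7 Ma → Jurassic (201.4–145); D = 303.4 Ma → Carboniferous (358.9–298.9).

A — Cambrian; B — Neogene; C — Jurassic; D — Carboniferous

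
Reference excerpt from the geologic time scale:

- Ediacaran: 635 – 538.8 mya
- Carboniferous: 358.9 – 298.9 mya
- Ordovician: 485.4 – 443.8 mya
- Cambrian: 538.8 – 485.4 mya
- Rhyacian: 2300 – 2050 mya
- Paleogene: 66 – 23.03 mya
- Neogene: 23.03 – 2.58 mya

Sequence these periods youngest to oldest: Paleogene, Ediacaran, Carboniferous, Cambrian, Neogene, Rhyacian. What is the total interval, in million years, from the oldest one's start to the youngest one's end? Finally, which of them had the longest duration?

From the excerpt: Paleogene 66–23.03; Ediacaran 635–538.8; Carboniferous 358.9–298.9; Cambrian 538.8–485.4; Neogene 23.03–2.58; Rhyacian 2300–2050 (Ma).
Larger Ma is earlier, so the oldest is Rhyacian and the youngest is Neogene; youngest to oldest: Neogene, Paleogene, Carboniferous, Cambrian, Ediacaran, Rhyacian.
Oldest start 2300 minus youngest end 2.58 gives 2297.42 Myr overall.
Individual lengths (start − end): Cambrian 53.4; Rhyacian 250; Neogene 20.45; Ediacaran 96.2; Carboniferous 60; Paleogene 42.97. The largest is Rhyacian at 250 Myr.

Neogene → Paleogene → Carboniferous → Cambrian → Ediacaran → Rhyacian; total span 2297.42 Myr; longest is Rhyacian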